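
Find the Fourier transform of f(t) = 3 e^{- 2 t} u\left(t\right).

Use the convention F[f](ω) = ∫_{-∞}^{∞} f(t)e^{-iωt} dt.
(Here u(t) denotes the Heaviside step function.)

F(ω) = \frac{3}{i \omega + 2}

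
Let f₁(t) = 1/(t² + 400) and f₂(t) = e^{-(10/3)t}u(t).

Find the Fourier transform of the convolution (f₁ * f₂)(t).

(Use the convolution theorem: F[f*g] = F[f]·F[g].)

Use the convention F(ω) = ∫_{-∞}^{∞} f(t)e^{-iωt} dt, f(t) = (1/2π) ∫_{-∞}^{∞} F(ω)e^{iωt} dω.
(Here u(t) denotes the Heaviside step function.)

F[f₁*f₂](ω) = \frac{3 \pi e^{- 20 \left|{\omega}\right|}}{20 \left(3 i \omega + 10\right)}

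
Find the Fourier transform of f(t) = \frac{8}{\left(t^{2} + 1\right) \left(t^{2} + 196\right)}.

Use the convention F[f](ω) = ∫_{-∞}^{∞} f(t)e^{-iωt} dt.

F(ω) = \frac{4 \pi \left(14 e^{13 \left|{\omega}\right|} - 1\right) e^{- 14 \left|{\omega}\right|}}{1365}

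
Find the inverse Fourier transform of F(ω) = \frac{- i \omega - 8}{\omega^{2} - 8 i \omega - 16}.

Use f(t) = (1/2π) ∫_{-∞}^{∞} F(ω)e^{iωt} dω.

f(t) = \left(4 t + 1\right) e^{- 4 t} u\left(t\right)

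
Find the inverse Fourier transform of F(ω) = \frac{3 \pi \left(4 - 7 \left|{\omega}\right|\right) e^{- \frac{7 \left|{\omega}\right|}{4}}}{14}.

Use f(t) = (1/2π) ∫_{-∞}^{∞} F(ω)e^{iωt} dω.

f(t) = \frac{3 t^{2}}{\left(t^{2} + \frac{49}{16}\right)^{2}}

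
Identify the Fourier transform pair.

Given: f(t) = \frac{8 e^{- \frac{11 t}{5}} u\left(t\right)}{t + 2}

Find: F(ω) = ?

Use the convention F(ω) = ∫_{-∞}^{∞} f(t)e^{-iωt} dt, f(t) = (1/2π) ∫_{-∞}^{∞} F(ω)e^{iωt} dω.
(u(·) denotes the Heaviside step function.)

F(ω) = 8 e^{2 i \omega + \frac{22}{5}} \operatorname{E}_{1}\left(2 i \omega + \frac{22}{5}\right)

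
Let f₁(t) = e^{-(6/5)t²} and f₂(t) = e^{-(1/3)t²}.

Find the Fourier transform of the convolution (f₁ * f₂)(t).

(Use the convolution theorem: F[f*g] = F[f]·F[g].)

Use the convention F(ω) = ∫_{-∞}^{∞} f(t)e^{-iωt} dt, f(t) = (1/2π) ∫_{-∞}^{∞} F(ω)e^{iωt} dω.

F[f₁*f₂](ω) = \frac{\sqrt{10} \pi e^{- \frac{23 \omega^{2}}{24}}}{2}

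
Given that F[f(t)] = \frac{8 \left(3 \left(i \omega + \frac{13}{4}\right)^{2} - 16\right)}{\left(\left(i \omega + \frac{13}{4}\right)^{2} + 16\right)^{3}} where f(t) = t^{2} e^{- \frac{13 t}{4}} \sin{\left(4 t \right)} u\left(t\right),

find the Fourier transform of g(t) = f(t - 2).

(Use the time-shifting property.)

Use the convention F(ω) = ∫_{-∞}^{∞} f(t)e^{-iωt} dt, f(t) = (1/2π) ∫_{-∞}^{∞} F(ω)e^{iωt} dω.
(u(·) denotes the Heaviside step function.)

F[g](ω) = \frac{2048 \left(3 \left(4 i \omega + 13\right)^{2} - 256\right) e^{- 2 i \omega}}{\left(\left(4 i \omega + 13\right)^{2} + 256\right)^{3}}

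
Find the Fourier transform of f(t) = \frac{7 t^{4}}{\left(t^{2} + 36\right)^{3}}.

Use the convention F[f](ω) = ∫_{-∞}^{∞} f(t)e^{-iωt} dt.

F(ω) = \frac{7 \pi \left(12 \omega^{2} - 10 \left|{\omega}\right| + 1\right) e^{- 6 \left|{\omega}\right|}}{16}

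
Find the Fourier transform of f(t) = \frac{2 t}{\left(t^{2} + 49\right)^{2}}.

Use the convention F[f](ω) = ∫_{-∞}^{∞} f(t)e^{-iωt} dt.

F(ω) = - \frac{i \pi \omega e^{- 7 \left|{\omega}\right|}}{7}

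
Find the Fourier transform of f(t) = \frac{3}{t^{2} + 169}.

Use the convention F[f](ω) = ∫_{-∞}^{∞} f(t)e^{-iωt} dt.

F(ω) = \frac{3 \pi e^{- 13 \left|{\omega}\right|}}{13}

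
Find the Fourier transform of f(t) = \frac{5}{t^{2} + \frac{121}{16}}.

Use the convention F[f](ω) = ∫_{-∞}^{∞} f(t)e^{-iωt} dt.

F(ω) = \frac{20 \pi e^{- \frac{11 \left|{\omega}\right|}{4}}}{11}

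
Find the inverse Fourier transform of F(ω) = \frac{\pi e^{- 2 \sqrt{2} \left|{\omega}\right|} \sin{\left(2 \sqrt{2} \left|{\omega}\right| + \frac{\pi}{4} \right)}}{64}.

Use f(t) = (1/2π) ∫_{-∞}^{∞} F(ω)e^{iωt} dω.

f(t) = \frac{1}{t^{4} + 256}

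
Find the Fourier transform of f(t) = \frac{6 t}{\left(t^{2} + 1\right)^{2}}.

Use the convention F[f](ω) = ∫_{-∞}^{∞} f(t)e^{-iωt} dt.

F(ω) = - 3 i \pi \omega e^{- \left|{\omega}\right|}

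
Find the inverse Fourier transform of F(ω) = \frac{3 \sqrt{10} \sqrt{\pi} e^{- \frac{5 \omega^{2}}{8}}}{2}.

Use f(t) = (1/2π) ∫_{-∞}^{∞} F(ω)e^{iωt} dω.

f(t) = 3 e^{- \frac{2 t^{2}}{5}}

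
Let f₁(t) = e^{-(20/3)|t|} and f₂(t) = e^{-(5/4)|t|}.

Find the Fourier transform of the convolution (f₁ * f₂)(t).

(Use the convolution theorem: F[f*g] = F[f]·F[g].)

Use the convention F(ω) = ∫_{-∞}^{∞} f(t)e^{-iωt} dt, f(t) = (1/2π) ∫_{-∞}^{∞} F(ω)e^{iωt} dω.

F[f₁*f₂](ω) = \frac{4800}{144 \omega^{4} + 6625 \omega^{2} + 10000}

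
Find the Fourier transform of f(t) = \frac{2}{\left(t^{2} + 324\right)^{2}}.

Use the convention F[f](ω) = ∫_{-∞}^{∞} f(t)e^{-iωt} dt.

F(ω) = \frac{\pi \left(18 \left|{\omega}\right| + 1\right) e^{- 18 \left|{\omega}\right|}}{5832}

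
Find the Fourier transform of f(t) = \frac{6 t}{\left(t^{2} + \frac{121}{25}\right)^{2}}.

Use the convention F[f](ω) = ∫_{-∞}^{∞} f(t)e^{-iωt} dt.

F(ω) = - \frac{15 i \pi \omega e^{- \frac{11 \left|{\omega}\right|}{5}}}{11}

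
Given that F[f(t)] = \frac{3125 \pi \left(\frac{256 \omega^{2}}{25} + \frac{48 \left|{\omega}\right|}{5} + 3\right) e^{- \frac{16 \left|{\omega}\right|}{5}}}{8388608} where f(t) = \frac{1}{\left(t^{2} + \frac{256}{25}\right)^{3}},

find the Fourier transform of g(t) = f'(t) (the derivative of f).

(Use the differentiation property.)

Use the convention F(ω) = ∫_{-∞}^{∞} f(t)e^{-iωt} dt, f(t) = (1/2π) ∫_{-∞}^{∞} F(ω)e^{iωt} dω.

F[g](ω) = \frac{125 i \pi \omega \left(256 \omega^{2} + 240 \left|{\omega}\right| + 75\right) e^{- \frac{16 \left|{\omega}\right|}{5}}}{8388608}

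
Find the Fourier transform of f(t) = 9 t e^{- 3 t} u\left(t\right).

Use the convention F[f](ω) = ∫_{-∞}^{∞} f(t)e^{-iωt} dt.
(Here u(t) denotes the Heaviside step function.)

F(ω) = \frac{9}{\left(i \omega + 3\right)^{2}}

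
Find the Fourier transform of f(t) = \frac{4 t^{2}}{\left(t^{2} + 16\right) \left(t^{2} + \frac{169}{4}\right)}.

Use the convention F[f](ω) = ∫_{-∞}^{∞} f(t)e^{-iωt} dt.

F(ω) = - \frac{64 \pi e^{- 4 \left|{\omega}\right|}}{105} + \frac{104 \pi e^{- \frac{13 \left|{\omega}\right|}{2}}}{105}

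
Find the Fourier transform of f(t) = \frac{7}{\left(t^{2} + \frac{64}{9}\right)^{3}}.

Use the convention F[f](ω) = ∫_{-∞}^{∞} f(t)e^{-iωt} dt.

F(ω) = \frac{189 \pi \left(64 \omega^{2} + 72 \left|{\omega}\right| + 27\right) e^{- \frac{8 \left|{\omega}\right|}{3}}}{262144}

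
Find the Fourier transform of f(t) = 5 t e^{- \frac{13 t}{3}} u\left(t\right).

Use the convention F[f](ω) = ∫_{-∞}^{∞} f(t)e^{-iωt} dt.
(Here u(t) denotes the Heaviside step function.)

F(ω) = \frac{45}{\left(3 i \omega + 13\right)^{2}}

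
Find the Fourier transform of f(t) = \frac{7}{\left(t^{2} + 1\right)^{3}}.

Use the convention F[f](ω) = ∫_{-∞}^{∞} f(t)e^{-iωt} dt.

F(ω) = \frac{7 \pi \left(\omega^{2} + 3 \left|{\omega}\right| + 3\right) e^{- \left|{\omega}\right|}}{8}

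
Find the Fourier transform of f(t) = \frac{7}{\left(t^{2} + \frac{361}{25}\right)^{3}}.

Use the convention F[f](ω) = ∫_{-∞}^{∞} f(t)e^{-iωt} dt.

F(ω) = \frac{875 \pi \left(361 \omega^{2} + 285 \left|{\omega}\right| + 75\right) e^{- \frac{19 \left|{\omega}\right|}{5}}}{19808792}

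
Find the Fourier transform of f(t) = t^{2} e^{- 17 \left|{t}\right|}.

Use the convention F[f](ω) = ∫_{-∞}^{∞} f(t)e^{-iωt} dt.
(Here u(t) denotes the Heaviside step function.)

F(ω) = \frac{68 \left(289 - 3 \omega^{2}\right)}{\left(\omega^{2} + 289\right)^{3}}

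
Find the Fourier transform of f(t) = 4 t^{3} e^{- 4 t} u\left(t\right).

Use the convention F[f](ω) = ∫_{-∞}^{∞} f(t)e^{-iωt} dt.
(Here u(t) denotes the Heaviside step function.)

F(ω) = \frac{24}{\left(i \omega + 4\right)^{4}}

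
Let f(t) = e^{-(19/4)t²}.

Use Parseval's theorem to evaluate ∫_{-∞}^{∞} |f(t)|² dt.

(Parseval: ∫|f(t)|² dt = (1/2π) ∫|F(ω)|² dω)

∫|f(t)|² dt = \frac{\sqrt{38} \sqrt{\pi}}{19}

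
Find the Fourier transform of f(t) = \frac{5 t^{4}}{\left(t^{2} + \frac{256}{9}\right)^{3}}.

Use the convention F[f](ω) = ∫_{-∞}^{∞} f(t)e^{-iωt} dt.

F(ω) = \frac{5 \pi \left(256 \omega^{2} - 240 \left|{\omega}\right| + 27\right) e^{- \frac{16 \left|{\omega}\right|}{3}}}{384}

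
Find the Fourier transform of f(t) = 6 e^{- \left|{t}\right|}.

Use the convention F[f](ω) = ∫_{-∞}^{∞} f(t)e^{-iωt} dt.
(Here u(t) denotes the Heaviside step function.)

F(ω) = \frac{12}{\omega^{2} + 1}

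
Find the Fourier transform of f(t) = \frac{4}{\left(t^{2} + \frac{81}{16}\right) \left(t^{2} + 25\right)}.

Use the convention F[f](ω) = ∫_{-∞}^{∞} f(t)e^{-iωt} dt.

F(ω) = - \frac{64 \pi e^{- 5 \left|{\omega}\right|}}{1595} + \frac{256 \pi e^{- \frac{9 \left|{\omega}\right|}{4}}}{2871}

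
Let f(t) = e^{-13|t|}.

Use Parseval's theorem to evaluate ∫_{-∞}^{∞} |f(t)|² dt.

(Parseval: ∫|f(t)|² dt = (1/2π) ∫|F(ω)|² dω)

∫|f(t)|² dt = \frac{1}{13}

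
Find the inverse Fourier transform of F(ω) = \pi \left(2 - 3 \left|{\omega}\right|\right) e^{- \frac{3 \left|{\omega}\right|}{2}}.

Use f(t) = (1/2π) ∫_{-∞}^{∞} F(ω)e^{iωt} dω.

f(t) = \frac{6 t^{2}}{\left(t^{2} + \frac{9}{4}\right)^{2}}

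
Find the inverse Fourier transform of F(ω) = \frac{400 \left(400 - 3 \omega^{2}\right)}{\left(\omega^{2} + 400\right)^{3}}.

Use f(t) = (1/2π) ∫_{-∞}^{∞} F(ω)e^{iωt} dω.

f(t) = 5 t^{2} e^{- 20 \left|{t}\right|}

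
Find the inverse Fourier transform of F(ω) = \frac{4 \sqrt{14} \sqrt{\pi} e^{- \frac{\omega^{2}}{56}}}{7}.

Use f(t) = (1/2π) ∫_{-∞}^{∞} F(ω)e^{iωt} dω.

f(t) = 8 e^{- 14 t^{2}}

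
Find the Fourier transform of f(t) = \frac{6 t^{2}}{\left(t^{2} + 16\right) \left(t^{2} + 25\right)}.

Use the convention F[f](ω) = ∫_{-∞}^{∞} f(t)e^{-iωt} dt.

F(ω) = \frac{2 \pi \left(5 - 4 e^{\left|{\omega}\right|}\right) e^{- 5 \left|{\omega}\right|}}{3}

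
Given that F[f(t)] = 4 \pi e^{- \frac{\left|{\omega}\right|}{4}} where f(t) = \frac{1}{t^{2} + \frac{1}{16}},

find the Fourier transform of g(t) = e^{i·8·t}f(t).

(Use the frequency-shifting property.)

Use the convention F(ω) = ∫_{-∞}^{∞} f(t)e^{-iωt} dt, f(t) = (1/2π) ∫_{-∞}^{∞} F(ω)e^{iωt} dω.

F[g](ω) = 4 \pi e^{- \frac{\left|{\omega - 8}\right|}{4}}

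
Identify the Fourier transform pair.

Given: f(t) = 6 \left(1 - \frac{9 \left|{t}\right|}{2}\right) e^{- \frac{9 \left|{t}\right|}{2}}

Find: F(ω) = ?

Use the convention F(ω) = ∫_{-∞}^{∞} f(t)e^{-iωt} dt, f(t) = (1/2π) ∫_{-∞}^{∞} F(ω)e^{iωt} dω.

F(ω) = \frac{1728 \omega^{2}}{\left(4 \omega^{2} + 81\right)^{2}}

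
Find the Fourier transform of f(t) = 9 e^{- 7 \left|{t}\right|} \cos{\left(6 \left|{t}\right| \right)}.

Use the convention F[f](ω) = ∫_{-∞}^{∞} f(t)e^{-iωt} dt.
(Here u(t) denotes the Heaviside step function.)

F(ω) = \frac{126 \left(\omega^{2} + 85\right)}{\omega^{4} + 26 \omega^{2} + 7225}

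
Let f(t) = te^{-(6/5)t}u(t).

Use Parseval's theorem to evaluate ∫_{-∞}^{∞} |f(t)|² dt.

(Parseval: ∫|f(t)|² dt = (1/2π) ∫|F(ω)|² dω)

∫|f(t)|² dt = \frac{125}{864}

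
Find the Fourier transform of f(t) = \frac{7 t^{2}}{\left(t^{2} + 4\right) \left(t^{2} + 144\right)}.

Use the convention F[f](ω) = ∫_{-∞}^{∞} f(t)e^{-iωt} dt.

F(ω) = \frac{\pi \left(6 - e^{10 \left|{\omega}\right|}\right) e^{- 12 \left|{\omega}\right|}}{10}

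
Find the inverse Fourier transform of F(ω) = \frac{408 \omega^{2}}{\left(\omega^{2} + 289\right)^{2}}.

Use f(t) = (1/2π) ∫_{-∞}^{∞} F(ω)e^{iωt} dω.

f(t) = 6 \left(1 - 17 \left|{t}\right|\right) e^{- 17 \left|{t}\right|}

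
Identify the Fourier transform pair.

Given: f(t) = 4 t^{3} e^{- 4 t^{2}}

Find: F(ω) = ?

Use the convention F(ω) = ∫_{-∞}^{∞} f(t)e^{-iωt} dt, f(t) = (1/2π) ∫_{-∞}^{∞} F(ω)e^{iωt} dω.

F(ω) = \frac{i \sqrt{\pi} \omega \left(\omega^{2} - 24\right) e^{- \frac{\omega^{2}}{16}}}{256}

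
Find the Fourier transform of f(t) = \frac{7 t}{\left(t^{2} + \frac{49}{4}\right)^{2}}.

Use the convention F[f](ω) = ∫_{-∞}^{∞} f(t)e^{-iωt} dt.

F(ω) = - i \pi \omega e^{- \frac{7 \left|{\omega}\right|}{2}}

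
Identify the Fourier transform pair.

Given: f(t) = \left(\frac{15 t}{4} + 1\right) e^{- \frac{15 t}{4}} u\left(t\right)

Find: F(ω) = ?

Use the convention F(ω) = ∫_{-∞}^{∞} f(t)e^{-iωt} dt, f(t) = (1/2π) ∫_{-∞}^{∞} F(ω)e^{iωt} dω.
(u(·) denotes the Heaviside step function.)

F(ω) = \frac{8 \left(- 2 i \omega - 15\right)}{16 \omega^{2} - 120 i \omega - 225}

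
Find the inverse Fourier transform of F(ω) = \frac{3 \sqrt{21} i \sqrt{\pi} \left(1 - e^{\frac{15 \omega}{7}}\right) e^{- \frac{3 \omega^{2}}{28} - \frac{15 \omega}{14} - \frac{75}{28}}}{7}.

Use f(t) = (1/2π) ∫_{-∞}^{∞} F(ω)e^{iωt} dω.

f(t) = 6 e^{- \frac{7 t^{2}}{3}} \sin{\left(5 t \right)}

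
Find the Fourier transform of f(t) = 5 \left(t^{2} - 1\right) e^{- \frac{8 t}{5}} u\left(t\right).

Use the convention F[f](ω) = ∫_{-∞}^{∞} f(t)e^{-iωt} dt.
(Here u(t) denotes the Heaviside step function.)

F(ω) = \frac{25 \left(250 i \omega - \left(5 i \omega + 8\right)^{3} + 400\right)}{\left(5 i \omega + 8\right)^{4}}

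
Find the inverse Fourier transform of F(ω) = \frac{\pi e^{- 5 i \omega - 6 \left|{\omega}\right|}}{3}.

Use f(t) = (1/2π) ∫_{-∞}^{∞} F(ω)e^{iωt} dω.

f(t) = \frac{2}{\left(t - 5\right)^{2} + 36}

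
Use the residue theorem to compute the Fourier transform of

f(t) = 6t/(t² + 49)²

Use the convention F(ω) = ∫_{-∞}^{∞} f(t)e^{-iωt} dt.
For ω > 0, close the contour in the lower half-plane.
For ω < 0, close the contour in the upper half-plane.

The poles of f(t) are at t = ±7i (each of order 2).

Let g(z) = f(z)e^{-iωz}; for large |z| the factor e^{-iωz} decays in the lower half-plane when ω > 0 and in the upper half-plane when ω < 0.

Case ω > 0 (lower half-plane, clockwise contour ⇒ F(ω) = -2πi·ΣRes):
  Res_{z = - 7 i} g(z) = \frac{3 \omega e^{- 7 \omega}}{14} (pole of order 2)
  F(ω) = -2πi·ΣRes = - \frac{3 i \pi \omega e^{- 7 \omega}}{7}

Case ω < 0 (upper half-plane, counterclockwise contour ⇒ F(ω) = +2πi·ΣRes):
  Res_{z = 7 i} g(z) = - \frac{3 \omega e^{7 \omega}}{14} (pole of order 2)
  F(ω) = 2πi·ΣRes = - \frac{3 i \pi \omega e^{7 \omega}}{7}

Both cases combine into a single formula in |ω|:

F(ω) = - \frac{3 i \pi \omega e^{- 7 \left|{\omega}\right|}}{7}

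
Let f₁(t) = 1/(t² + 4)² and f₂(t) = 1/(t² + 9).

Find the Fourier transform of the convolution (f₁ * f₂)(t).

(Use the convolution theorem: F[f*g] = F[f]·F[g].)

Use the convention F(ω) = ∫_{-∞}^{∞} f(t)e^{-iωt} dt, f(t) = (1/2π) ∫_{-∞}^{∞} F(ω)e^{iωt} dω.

F[f₁*f₂](ω) = \frac{\pi^{2} \left(2 \left|{\omega}\right| + 1\right) e^{- 5 \left|{\omega}\right|}}{48}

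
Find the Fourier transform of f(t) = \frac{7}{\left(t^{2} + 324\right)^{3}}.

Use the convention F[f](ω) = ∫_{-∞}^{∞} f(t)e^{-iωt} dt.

F(ω) = \frac{7 \pi \left(108 \omega^{2} + 18 \left|{\omega}\right| + 1\right) e^{- 18 \left|{\omega}\right|}}{5038848}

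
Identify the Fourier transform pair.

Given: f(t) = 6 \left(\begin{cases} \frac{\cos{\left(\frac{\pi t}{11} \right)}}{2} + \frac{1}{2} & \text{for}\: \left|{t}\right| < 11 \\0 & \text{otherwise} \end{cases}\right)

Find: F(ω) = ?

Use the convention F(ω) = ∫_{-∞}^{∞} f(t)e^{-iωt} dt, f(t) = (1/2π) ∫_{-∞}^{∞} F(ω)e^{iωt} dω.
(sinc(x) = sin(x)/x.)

F(ω) = - \frac{66 \pi^{2} \operatorname{sinc}{\left(11 \omega \right)}}{121 \omega^{2} - \pi^{2}}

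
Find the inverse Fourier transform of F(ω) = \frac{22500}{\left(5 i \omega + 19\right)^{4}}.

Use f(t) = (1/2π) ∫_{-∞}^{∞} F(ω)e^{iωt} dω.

f(t) = 6 t^{3} e^{- \frac{19 t}{5}} u\left(t\right)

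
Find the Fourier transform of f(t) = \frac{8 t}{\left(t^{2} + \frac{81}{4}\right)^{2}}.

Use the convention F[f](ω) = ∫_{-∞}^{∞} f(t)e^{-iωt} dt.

F(ω) = - \frac{8 i \pi \omega e^{- \frac{9 \left|{\omega}\right|}{2}}}{9}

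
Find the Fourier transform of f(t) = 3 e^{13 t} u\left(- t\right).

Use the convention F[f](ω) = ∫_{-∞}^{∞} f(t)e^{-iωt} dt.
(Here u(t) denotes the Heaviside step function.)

F(ω) = - \frac{3}{i \omega - 13}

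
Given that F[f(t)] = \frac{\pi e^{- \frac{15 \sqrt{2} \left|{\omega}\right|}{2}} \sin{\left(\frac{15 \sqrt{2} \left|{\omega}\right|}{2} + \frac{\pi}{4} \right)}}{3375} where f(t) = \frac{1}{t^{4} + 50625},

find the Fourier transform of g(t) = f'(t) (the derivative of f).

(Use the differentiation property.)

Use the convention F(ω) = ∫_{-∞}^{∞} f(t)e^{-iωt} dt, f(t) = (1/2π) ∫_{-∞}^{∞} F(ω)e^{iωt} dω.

F[g](ω) = \frac{i \pi \omega e^{- \frac{15 \sqrt{2} \left|{\omega}\right|}{2}} \sin{\left(\frac{15 \sqrt{2} \left|{\omega}\right|}{2} + \frac{\pi}{4} \right)}}{3375}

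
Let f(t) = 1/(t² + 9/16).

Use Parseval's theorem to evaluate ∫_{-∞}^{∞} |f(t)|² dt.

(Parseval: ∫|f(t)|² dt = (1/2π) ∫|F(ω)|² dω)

∫|f(t)|² dt = \frac{32 \pi}{27}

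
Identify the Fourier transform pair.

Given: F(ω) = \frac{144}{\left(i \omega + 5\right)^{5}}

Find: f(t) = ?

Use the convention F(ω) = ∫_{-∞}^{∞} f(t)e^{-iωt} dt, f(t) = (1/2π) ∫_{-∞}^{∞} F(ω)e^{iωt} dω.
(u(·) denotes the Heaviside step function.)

f(t) = 6 t^{4} e^{- 5 t} u\left(t\right)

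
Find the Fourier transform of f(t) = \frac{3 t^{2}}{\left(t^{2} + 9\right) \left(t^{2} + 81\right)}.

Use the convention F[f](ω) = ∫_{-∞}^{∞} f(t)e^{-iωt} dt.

F(ω) = \frac{\pi \left(3 - e^{6 \left|{\omega}\right|}\right) e^{- 9 \left|{\omega}\right|}}{8}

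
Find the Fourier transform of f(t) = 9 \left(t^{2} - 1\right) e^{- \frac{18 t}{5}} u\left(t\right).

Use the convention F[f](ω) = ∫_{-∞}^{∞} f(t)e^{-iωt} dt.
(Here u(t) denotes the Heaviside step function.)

F(ω) = \frac{45 \left(250 i \omega - \left(5 i \omega + 18\right)^{3} + 900\right)}{\left(5 i \omega + 18\right)^{4}}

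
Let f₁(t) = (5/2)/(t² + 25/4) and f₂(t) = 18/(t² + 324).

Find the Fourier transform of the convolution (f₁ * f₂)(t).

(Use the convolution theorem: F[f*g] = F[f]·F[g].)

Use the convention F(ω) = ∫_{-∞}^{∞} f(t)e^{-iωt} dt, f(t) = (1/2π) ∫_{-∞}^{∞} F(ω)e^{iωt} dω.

F[f₁*f₂](ω) = \pi^{2} e^{- \frac{41 \left|{\omega}\right|}{2}}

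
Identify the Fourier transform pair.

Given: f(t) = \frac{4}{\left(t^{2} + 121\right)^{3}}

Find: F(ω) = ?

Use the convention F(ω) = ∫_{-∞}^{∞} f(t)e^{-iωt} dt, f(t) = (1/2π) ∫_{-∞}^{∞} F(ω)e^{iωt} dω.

F(ω) = \frac{\pi \left(121 \omega^{2} + 33 \left|{\omega}\right| + 3\right) e^{- 11 \left|{\omega}\right|}}{322102}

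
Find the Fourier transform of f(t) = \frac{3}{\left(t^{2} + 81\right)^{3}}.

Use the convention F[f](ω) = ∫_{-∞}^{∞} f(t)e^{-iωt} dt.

F(ω) = \frac{\pi \left(27 \omega^{2} + 9 \left|{\omega}\right| + 1\right) e^{- 9 \left|{\omega}\right|}}{52488}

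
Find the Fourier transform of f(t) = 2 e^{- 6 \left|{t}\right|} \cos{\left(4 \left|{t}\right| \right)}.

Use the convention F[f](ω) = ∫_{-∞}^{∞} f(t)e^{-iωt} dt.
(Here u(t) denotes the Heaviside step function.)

F(ω) = \frac{24 \left(\omega^{2} + 52\right)}{\omega^{4} + 40 \omega^{2} + 2704}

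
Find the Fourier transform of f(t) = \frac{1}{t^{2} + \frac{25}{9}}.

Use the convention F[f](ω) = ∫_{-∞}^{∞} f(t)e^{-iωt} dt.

F(ω) = \frac{3 \pi e^{- \frac{5 \left|{\omega}\right|}{3}}}{5}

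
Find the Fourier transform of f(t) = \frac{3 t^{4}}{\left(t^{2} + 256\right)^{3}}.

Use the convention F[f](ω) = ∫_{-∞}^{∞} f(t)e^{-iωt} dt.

F(ω) = \frac{3 \pi \left(256 \omega^{2} - 80 \left|{\omega}\right| + 3\right) e^{- 16 \left|{\omega}\right|}}{128}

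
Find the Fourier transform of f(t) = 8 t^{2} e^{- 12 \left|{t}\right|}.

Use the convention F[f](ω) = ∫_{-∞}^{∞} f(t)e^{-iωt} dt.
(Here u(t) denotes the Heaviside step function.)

F(ω) = \frac{1152 \left(48 - \omega^{2}\right)}{\left(\omega^{2} + 144\right)^{3}}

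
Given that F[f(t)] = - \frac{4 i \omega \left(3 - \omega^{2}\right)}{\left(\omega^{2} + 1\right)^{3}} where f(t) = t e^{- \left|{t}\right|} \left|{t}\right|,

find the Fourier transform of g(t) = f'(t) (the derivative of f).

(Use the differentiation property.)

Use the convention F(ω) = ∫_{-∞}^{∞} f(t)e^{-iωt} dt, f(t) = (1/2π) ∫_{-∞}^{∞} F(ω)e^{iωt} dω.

F[g](ω) = \frac{4 \omega^{2} \left(3 - \omega^{2}\right)}{\left(\omega^{2} + 1\right)^{3}}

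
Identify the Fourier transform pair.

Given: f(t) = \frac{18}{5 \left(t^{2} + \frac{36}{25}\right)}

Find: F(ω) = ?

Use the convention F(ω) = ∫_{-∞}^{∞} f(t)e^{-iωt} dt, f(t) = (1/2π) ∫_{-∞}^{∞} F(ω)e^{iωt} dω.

F(ω) = 3 \pi e^{- \frac{6 \left|{\omega}\right|}{5}}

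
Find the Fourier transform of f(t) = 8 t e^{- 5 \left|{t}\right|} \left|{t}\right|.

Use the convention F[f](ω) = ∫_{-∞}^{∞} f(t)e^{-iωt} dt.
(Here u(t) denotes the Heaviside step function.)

F(ω) = \frac{32 i \omega \left(\omega^{2} - 75\right)}{\left(\omega^{2} + 25\right)^{3}}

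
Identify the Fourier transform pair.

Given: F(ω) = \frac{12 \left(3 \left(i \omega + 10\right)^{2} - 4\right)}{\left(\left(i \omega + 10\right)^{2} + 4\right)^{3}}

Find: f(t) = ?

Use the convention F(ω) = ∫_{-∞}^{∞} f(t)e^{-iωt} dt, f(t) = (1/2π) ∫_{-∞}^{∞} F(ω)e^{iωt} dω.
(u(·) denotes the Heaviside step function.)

f(t) = 3 t^{2} e^{- 10 t} \sin{\left(2 t \right)} u\left(t\right)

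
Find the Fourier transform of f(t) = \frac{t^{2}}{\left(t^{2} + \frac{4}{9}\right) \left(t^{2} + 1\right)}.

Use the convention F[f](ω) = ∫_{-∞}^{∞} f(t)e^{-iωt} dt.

F(ω) = \frac{9 \pi e^{- \left|{\omega}\right|}}{5} - \frac{6 \pi e^{- \frac{2 \left|{\omega}\right|}{3}}}{5}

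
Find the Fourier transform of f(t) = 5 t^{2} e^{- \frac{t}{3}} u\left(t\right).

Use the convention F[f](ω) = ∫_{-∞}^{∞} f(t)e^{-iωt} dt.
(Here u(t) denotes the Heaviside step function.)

F(ω) = \frac{270}{\left(3 i \omega + 1\right)^{3}}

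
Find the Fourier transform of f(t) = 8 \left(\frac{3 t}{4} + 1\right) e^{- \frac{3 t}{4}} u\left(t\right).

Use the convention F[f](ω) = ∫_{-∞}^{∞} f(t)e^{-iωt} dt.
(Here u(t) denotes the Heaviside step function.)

F(ω) = \frac{64 \left(- 2 i \omega - 3\right)}{16 \omega^{2} - 24 i \omega - 9}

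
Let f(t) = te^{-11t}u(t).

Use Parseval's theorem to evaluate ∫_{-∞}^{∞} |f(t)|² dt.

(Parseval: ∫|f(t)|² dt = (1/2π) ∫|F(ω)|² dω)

∫|f(t)|² dt = \frac{1}{5324}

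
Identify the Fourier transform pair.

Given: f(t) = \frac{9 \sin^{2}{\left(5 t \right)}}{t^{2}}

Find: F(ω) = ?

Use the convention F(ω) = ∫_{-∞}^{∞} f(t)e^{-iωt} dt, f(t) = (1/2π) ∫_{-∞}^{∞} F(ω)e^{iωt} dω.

F(ω) = \begin{cases} \frac{9 \pi \left(10 - \left|{\omega}\right|\right)}{2} & \text{for}\: \omega > -10 \wedge \omega < 10 \\0 & \text{otherwise} \end{cases}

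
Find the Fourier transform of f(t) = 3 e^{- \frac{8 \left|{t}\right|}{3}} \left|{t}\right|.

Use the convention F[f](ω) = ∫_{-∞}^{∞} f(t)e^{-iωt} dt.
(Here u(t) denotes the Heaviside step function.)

F(ω) = \frac{54 \left(64 - 9 \omega^{2}\right)}{\left(9 \omega^{2} + 64\right)^{2}}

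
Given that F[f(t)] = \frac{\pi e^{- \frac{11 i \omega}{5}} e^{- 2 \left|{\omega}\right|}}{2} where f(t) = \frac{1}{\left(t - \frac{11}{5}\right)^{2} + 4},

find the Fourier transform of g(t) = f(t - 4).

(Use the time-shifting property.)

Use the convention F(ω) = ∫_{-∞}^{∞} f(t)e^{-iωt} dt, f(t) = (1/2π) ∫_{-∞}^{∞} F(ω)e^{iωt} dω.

F[g](ω) = \frac{\pi e^{- \frac{31 i \omega}{5} - 2 \left|{\omega}\right|}}{2}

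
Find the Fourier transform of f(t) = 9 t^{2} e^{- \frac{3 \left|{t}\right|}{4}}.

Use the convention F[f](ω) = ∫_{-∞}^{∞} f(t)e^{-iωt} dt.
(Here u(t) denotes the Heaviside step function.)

F(ω) = \frac{20736 \left(3 - 16 \omega^{2}\right)}{\left(16 \omega^{2} + 9\right)^{3}}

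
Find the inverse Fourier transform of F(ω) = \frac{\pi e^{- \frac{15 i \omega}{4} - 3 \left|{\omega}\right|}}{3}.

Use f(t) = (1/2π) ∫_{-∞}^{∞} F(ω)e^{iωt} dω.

f(t) = \frac{1}{\left(t - \frac{15}{4}\right)^{2} + 9}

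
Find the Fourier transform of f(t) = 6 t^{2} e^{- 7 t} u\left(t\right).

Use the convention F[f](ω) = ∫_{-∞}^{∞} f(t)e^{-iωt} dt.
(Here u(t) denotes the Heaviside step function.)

F(ω) = \frac{12}{\left(i \omega + 7\right)^{3}}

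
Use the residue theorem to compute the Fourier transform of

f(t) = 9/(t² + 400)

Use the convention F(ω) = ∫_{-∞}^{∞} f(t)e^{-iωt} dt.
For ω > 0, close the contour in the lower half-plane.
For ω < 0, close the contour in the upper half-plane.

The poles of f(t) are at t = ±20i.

Let g(z) = f(z)e^{-iωz}; for large |z| the factor e^{-iωz} decays in the lower half-plane when ω > 0 and in the upper half-plane when ω < 0.

Case ω > 0 (lower half-plane, clockwise contour ⇒ F(ω) = -2πi·ΣRes):
  Res_{z = - 20 i} g(z) = \frac{9 i e^{- 20 \omega}}{40}
  F(ω) = -2πi·ΣRes = \frac{9 \pi e^{- 20 \omega}}{20}

Case ω < 0 (upper half-plane, counterclockwise contour ⇒ F(ω) = +2πi·ΣRes):
  Res_{z = 20 i} g(z) = - \frac{9 i e^{20 \omega}}{40}
  F(ω) = 2πi·ΣRes = \frac{9 \pi e^{20 \omega}}{20}

Both cases combine into a single formula in |ω|:

F(ω) = \frac{9 \pi e^{- 20 \left|{\omega}\right|}}{20}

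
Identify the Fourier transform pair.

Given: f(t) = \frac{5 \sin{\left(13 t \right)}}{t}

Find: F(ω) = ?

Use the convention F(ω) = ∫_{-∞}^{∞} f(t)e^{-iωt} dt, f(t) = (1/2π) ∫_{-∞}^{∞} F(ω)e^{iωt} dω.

F(ω) = \begin{cases} 5 \pi & \text{for}\: \omega > -13 \wedge \omega < 13 \\0 & \text{otherwise} \end{cases}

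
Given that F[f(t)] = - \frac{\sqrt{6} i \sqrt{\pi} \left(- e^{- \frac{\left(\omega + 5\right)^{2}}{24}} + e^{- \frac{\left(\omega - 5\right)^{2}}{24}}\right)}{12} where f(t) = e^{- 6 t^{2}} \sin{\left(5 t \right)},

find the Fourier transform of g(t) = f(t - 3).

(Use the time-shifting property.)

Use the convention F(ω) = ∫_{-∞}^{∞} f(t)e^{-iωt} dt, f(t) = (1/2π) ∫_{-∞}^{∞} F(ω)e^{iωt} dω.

F[g](ω) = \frac{\sqrt{6} i \sqrt{\pi} \left(1 - e^{\frac{5 \omega}{6}}\right) e^{- \frac{\omega^{2}}{24} - \frac{5 \omega}{12} - 3 i \omega - \frac{25}{24}}}{12}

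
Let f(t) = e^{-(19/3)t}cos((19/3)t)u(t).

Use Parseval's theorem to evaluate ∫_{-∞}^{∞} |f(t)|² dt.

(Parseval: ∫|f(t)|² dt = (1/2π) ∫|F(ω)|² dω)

∫|f(t)|² dt = \frac{9}{152}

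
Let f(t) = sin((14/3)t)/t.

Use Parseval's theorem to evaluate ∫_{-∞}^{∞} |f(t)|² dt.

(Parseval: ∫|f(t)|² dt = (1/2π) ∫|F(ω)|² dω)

∫|f(t)|² dt = \frac{14 \pi}{3}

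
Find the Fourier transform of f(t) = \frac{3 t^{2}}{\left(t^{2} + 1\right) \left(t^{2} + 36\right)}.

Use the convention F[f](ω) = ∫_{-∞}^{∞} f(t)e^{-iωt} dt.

F(ω) = \frac{3 \pi \left(6 - e^{5 \left|{\omega}\right|}\right) e^{- 6 \left|{\omega}\right|}}{35}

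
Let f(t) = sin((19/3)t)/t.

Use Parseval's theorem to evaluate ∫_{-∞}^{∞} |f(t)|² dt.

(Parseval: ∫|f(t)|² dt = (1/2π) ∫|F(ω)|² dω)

∫|f(t)|² dt = \frac{19 \pi}{3}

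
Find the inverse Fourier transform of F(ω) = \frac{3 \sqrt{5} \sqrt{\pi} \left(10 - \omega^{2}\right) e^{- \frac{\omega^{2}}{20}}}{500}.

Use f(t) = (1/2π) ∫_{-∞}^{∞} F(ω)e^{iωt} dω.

f(t) = 3 t^{2} e^{- 5 t^{2}}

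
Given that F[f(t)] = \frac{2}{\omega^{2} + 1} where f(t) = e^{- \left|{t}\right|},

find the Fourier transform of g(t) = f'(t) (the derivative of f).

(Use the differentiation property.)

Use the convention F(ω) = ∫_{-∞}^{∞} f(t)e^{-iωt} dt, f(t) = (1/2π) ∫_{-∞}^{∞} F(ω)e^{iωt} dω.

F[g](ω) = \frac{2 i \omega}{\omega^{2} + 1}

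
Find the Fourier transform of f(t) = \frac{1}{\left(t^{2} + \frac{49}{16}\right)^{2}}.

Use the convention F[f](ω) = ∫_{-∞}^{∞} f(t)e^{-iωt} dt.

F(ω) = \frac{8 \pi \left(7 \left|{\omega}\right| + 4\right) e^{- \frac{7 \left|{\omega}\right|}{4}}}{343}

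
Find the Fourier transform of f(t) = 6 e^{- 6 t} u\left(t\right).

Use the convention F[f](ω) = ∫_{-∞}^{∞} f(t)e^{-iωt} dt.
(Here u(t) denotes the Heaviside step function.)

F(ω) = \frac{6}{i \omega + 6}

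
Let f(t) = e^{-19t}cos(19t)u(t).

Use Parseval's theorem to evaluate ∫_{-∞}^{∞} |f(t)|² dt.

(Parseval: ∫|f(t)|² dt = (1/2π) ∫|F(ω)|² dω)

∫|f(t)|² dt = \frac{3}{152}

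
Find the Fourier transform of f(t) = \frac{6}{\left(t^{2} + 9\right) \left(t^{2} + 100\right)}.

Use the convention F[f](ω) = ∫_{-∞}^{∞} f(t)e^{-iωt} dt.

F(ω) = \frac{\pi \left(10 e^{7 \left|{\omega}\right|} - 3\right) e^{- 10 \left|{\omega}\right|}}{455}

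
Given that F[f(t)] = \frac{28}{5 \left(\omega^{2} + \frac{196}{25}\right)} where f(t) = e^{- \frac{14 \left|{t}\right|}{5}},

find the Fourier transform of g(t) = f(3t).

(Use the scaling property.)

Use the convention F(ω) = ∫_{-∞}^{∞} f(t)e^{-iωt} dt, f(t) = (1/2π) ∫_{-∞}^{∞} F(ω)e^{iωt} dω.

F[g](ω) = \frac{420}{25 \omega^{2} + 1764}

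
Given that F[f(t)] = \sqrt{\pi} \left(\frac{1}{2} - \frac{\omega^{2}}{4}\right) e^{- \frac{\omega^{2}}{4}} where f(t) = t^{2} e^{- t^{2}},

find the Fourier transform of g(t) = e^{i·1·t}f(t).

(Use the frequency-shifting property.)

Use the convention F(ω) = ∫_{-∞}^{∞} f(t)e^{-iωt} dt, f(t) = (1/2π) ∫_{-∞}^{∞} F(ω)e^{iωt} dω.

F[g](ω) = \frac{\sqrt{\pi} \left(2 - \left(\omega - 1\right)^{2}\right) e^{- \frac{\left(\omega - 1\right)^{2}}{4}}}{4}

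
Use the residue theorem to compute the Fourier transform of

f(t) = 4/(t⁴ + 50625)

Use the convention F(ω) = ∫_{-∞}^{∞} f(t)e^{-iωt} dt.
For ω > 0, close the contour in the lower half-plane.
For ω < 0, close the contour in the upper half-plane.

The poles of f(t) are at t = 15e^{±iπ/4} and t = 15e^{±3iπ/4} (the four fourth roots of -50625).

Let g(z) = f(z)e^{-iωz}; for large |z| the factor e^{-iωz} decays in the lower half-plane when ω > 0 and in the upper half-plane when ω < 0.

Case ω > 0 (lower half-plane, clockwise contour ⇒ F(ω) = -2πi·ΣRes):
  Res_{z = - \frac{15 \sqrt{2}}{2} - \frac{15 \sqrt{2} i}{2}} g(z) = \frac{\sqrt{2} i \left(1 - i\right) e^{\frac{15 \sqrt{2} \omega \left(-1 + i\right)}{2}}}{6750}
  Res_{z = \frac{15 \sqrt{2}}{2} - \frac{15 \sqrt{2} i}{2}} g(z) = \frac{\sqrt{2} i \left(1 + i\right) e^{- \frac{15 \sqrt{2} \omega \left(1 + i\right)}{2}}}{6750}
  F(ω) = -2πi·ΣRes = \frac{\sqrt{2} \pi \left(\left(1 - i\right) e^{15 \sqrt{2} i \omega} + 1 + i\right) e^{- \frac{15 \sqrt{2} \omega \left(1 + i\right)}{2}}}{3375} = \frac{4 \pi e^{- \frac{15 \sqrt{2} \omega}{2}} \sin{\left(\frac{15 \sqrt{2} \omega}{2} + \frac{\pi}{4} \right)}}{3375}

Case ω < 0 (upper half-plane, counterclockwise contour ⇒ F(ω) = +2πi·ΣRes):
  Res_{z = \frac{15 \sqrt{2}}{2} + \frac{15 \sqrt{2} i}{2}} g(z) = \frac{\sqrt{2} i \left(-1 + i\right) e^{\frac{15 \sqrt{2} \omega \left(1 - i\right)}{2}}}{6750}
  Res_{z = - \frac{15 \sqrt{2}}{2} + \frac{15 \sqrt{2} i}{2}} g(z) = \frac{\sqrt{2} \left(1 - i\right) e^{\frac{15 \sqrt{2} \omega \left(1 + i\right)}{2}}}{6750}
  F(ω) = 2πi·ΣRes = - \frac{\sqrt{2} i \pi \left(i \left(1 - i\right) e^{\frac{15 \sqrt{2} \omega \left(1 - i\right)}{2}} - \left(1 - i\right) e^{\frac{15 \sqrt{2} \omega \left(1 + i\right)}{2}}\right)}{3375} = \frac{4 \pi e^{\frac{15 \sqrt{2} \omega}{2}} \cos{\left(\frac{15 \sqrt{2} \omega}{2} + \frac{\pi}{4} \right)}}{3375}

Both cases combine into a single formula in |ω|:

F(ω) = \frac{4 \pi e^{- \frac{15 \sqrt{2} \left|{\omega}\right|}{2}} \sin{\left(\frac{15 \sqrt{2} \left|{\omega}\right|}{2} + \frac{\pi}{4} \right)}}{3375}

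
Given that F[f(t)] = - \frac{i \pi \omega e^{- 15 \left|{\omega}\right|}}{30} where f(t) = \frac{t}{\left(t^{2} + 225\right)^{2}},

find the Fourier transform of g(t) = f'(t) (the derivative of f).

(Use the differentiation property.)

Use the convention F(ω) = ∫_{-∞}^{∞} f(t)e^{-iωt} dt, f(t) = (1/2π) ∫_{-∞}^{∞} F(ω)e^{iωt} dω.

F[g](ω) = \frac{\pi \omega^{2} e^{- 15 \left|{\omega}\right|}}{30}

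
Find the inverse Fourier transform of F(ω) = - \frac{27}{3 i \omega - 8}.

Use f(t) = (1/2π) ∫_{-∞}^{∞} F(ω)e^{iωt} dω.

f(t) = 9 e^{\frac{8 t}{3}} u\left(- t\right)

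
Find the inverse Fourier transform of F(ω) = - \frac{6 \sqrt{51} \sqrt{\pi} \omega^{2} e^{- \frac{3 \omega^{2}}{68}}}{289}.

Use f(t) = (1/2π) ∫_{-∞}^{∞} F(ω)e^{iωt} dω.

f(t) = 2 \left(\frac{68 t^{2}}{3} - 2\right) e^{- \frac{17 t^{2}}{3}}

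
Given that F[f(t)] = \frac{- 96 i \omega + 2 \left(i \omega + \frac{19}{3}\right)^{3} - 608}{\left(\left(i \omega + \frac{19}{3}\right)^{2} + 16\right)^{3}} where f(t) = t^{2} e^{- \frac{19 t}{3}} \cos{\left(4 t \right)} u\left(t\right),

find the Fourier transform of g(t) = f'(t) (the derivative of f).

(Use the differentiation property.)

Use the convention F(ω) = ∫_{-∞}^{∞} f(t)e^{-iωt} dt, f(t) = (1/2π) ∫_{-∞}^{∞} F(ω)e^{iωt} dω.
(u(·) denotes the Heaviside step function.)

F[g](ω) = - \frac{54 i \omega \left(1296 i \omega - \left(3 i \omega + 19\right)^{3} + 8208\right)}{\left(\left(3 i \omega + 19\right)^{2} + 144\right)^{3}}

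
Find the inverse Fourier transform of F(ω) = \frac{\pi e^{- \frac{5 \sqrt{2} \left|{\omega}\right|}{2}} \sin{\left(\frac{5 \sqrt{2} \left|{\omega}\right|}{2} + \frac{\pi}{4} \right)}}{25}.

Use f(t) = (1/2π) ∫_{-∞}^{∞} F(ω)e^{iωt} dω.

f(t) = \frac{5}{t^{4} + 625}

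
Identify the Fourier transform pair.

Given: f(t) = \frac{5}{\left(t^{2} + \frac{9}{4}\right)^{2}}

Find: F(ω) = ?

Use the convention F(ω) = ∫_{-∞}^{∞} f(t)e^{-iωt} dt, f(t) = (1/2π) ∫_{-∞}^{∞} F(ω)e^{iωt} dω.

F(ω) = \frac{10 \pi \left(3 \left|{\omega}\right| + 2\right) e^{- \frac{3 \left|{\omega}\right|}{2}}}{27}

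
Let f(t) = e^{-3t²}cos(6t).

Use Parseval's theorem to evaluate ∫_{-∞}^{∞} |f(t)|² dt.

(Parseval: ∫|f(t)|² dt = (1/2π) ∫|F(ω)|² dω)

∫|f(t)|² dt = \frac{\sqrt{6} \sqrt{\pi} \left(1 + e^{6}\right)}{12 e^{6}}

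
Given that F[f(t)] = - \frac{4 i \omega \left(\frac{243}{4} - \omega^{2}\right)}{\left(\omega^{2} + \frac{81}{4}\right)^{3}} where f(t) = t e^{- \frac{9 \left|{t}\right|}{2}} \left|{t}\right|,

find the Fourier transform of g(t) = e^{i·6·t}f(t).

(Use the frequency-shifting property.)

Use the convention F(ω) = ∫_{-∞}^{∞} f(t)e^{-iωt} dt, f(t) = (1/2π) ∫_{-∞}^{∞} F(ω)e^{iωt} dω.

F[g](ω) = \frac{64 i \left(\omega - 6\right) \left(4 \left(\omega - 6\right)^{2} - 243\right)}{\left(4 \left(\omega - 6\right)^{2} + 81\right)^{3}}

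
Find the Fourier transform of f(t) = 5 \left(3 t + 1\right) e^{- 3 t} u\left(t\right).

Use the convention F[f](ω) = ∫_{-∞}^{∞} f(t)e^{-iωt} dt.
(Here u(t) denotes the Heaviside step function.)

F(ω) = \frac{5 \left(- i \omega - 6\right)}{\omega^{2} - 6 i \omega - 9}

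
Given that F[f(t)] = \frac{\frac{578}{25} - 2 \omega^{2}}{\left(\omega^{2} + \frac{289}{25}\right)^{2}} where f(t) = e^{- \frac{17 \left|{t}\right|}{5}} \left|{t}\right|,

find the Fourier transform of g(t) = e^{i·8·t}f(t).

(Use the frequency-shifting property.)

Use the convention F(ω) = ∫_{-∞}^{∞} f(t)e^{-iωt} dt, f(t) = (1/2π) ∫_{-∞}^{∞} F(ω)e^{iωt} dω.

F[g](ω) = \frac{50 \left(289 - 25 \left(\omega - 8\right)^{2}\right)}{\left(25 \left(\omega - 8\right)^{2} + 289\right)^{2}}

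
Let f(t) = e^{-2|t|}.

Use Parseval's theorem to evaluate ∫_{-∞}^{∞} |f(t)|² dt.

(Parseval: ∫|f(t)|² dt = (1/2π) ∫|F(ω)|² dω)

∫|f(t)|² dt = \frac{1}{2}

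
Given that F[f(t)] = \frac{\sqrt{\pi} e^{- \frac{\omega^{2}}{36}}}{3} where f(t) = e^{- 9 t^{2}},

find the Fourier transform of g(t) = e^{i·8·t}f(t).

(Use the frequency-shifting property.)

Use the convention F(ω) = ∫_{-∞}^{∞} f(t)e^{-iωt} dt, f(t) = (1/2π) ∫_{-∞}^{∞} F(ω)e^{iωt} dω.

F[g](ω) = \frac{\sqrt{\pi} e^{- \frac{\left(\omega - 8\right)^{2}}{36}}}{3}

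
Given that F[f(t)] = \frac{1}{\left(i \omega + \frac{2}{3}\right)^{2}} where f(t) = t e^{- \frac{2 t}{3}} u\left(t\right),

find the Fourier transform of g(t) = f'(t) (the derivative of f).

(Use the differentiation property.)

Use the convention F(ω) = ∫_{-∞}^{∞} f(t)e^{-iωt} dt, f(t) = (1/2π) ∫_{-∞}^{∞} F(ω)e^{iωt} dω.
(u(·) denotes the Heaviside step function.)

F[g](ω) = \frac{9 i \omega}{\left(3 i \omega + 2\right)^{2}}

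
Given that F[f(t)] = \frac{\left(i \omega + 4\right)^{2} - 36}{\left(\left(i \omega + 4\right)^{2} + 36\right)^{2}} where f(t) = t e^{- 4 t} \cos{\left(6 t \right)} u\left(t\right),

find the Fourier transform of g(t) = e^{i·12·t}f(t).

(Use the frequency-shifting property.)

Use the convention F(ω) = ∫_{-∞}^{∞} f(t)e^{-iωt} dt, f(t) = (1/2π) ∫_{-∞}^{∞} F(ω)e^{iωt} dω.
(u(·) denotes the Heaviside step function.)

F[g](ω) = \frac{\left(i \left(\omega - 12\right) + 4\right)^{2} - 36}{\left(\left(i \left(\omega - 12\right) + 4\right)^{2} + 36\right)^{2}}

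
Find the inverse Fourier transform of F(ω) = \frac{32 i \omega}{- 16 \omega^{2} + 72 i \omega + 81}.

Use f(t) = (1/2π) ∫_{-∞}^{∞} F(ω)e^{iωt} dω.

f(t) = 2 \left(1 - \frac{9 t}{4}\right) e^{- \frac{9 t}{4}} u\left(t\right)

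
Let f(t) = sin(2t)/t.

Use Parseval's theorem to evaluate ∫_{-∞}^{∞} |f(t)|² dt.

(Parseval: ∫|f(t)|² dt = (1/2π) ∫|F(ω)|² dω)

∫|f(t)|² dt = 2 \pi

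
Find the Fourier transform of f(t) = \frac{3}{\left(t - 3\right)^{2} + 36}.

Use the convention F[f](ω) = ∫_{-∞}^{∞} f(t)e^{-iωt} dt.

F(ω) = \frac{\pi e^{- 3 i \omega - 6 \left|{\omega}\right|}}{2}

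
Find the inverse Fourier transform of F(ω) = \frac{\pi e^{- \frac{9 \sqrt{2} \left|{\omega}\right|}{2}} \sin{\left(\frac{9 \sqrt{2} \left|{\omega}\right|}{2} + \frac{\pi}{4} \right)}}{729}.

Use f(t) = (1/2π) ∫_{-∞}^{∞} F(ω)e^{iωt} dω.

f(t) = \frac{1}{t^{4} + 6561}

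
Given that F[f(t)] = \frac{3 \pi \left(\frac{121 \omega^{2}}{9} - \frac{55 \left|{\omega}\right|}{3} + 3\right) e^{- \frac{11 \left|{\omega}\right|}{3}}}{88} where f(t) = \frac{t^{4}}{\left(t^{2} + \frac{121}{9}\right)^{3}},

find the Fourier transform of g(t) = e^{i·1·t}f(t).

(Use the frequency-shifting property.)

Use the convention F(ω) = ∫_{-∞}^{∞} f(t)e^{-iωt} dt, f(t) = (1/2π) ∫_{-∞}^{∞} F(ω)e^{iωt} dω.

F[g](ω) = \frac{\pi \left(121 \left(\omega - 1\right)^{2} - 165 \left|{\omega - 1}\right| + 27\right) e^{- \frac{11 \left|{\omega - 1}\right|}{3}}}{264}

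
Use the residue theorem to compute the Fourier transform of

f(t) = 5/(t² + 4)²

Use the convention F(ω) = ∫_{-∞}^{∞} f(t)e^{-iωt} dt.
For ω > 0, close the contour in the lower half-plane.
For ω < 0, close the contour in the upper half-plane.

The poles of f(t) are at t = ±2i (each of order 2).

Let g(z) = f(z)e^{-iωz}; for large |z| the factor e^{-iωz} decays in the lower half-plane when ω > 0 and in the upper half-plane when ω < 0.

Case ω > 0 (lower half-plane, clockwise contour ⇒ F(ω) = -2πi·ΣRes):
  Res_{z = - 2 i} g(z) = \frac{5 i \left(2 \omega + 1\right) e^{- 2 \omega}}{32} (pole of order 2)
  F(ω) = -2πi·ΣRes = \frac{5 \pi \left(2 \omega + 1\right) e^{- 2 \omega}}{16}

Case ω < 0 (upper half-plane, counterclockwise contour ⇒ F(ω) = +2πi·ΣRes):
  Res_{z = 2 i} g(z) = \frac{5 i \left(2 \omega - 1\right) e^{2 \omega}}{32} (pole of order 2)
  F(ω) = 2πi·ΣRes = \frac{5 \pi \left(1 - 2 \omega\right) e^{2 \omega}}{16}

Both cases combine into a single formula in |ω|:

F(ω) = \frac{5 \pi \left(2 \left|{\omega}\right| + 1\right) e^{- 2 \left|{\omega}\right|}}{16}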